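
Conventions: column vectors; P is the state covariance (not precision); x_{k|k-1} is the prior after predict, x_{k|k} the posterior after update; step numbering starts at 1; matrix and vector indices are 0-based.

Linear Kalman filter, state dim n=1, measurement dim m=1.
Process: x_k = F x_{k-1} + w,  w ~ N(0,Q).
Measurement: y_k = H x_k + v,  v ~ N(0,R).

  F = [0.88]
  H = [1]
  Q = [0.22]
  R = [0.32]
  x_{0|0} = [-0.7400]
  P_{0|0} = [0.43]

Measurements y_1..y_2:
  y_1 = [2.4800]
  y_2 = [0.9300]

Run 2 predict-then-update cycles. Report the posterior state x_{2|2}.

step 1: x^-=[-0.6512]  P^-=[0.5530]  S=[0.8730]  K=[0.6334]  nu=[3.1312]  x^+=[1.3322]  P^+=[0.2027]
step 2: x^-=[1.1724]  P^-=[0.3770]  S=[0.6970]  K=[0.5409]  nu=[-0.2424]  x^+=[1.0413]  P^+=[0.1731]

x_post = [1.0413]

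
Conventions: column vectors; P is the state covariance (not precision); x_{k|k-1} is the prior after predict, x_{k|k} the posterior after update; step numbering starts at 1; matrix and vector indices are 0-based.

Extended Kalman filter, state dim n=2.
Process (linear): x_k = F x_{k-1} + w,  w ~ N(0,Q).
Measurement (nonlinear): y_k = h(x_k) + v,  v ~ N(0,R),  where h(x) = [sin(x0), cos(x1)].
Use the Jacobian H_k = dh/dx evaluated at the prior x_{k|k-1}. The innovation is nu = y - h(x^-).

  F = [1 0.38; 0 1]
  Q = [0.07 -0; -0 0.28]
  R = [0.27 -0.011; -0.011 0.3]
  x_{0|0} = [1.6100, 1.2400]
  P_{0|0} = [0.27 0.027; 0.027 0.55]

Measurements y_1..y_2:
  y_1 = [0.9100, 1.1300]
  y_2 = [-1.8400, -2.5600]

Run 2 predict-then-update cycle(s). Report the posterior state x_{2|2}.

x_post = [4.1486, 3.0994]

step 1: x^-=[2.0812, 1.2400]  P^-=[0.4399 0.2360; 0.2360 0.8300]  H_jac=[-0.4885 0.0000; 0.0000 -0.9458]  S=[0.3750 0.0980; 0.0980 1.0424]  K=[-0.5302 -0.1643; -0.1134 -0.7424]  nu=[0.0375, 0.8052]  x^+=[1.9291, 0.6380]  P^+=[0.2893 0.0459; 0.0459 0.2342]
step 2: x^-=[2.1715, 0.6380]  P^-=[0.4281 0.1349; 0.1349 0.5142]  H_jac=[-0.5652 0.0000; 0.0000 -0.5956]  S=[0.4068 0.0344; 0.0344 0.4824]  K=[-0.5843 -0.1249; -0.1346 -0.6252]  nu=[-2.6649, -3.3633]  x^+=[4.1486, 3.0994]  P^+=[0.2767 0.0521; 0.0521 0.3124]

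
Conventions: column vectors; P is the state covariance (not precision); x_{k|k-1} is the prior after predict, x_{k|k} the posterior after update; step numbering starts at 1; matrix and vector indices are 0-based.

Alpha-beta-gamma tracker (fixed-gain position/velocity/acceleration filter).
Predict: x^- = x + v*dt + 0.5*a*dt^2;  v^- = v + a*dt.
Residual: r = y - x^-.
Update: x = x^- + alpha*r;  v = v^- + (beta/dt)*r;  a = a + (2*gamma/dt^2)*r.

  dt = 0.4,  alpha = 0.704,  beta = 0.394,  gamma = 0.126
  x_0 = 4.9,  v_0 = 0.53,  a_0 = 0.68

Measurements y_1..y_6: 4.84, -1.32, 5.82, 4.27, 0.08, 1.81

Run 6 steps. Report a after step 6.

a_post = -0.2610

step 1: x_pred=5.1664  r=-0.3264  x^+=4.9366  v^+=0.4805  a^+=0.1659
step 2: x_pred=5.1421  r=-6.4621  x^+=0.5928  v^+=-5.8183  a^+=-10.0119
step 3: x_pred=-2.5355  r=8.3555  x^+=3.3468  v^+=-1.5929  a^+=3.1480
step 4: x_pred=2.9615  r=1.3085  x^+=3.8827  v^+=0.9552  a^+=5.2090
step 5: x_pred=4.6815  r=-4.6015  x^+=1.4420  v^+=-1.4936  a^+=-2.0384
step 6: x_pred=0.6815  r=1.1285  x^+=1.4760  v^+=-1.1974  a^+=-0.2610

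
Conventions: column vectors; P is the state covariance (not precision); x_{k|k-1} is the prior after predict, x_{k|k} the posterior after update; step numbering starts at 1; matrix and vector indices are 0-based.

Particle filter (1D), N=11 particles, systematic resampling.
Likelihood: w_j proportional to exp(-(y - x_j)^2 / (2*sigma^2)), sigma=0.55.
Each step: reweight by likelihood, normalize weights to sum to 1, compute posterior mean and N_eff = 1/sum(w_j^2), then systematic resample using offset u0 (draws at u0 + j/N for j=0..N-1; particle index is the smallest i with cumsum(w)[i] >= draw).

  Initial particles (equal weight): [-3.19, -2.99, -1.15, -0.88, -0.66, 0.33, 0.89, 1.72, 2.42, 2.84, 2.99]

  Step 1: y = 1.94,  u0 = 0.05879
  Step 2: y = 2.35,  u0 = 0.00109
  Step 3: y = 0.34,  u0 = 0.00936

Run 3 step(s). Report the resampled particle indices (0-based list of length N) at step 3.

step 1: w=[0.0000, 0.0000, 0.0000, 0.0000, 0.0000, 0.0062, 0.0733, 0.4185, 0.3098, 0.1189, 0.0733]  mean=2.0935  Neff=3.3779  idx=[6, 7, 7, 7, 7, 8, 8, 8, 8, 9, 10]
step 2: w=[0.0041, 0.0715, 0.0715, 0.0715, 0.0715, 0.1368, 0.1368, 0.1368, 0.1368, 0.0927, 0.0701]  mean=2.2923  Neff=9.1915  idx=[0, 2, 3, 4, 5, 6, 6, 7, 8, 8, 9]
step 3: w=[0.8195, 0.0580, 0.0580, 0.0580, 0.0011, 0.0011, 0.0011, 0.0011, 0.0011, 0.0011, 0.0000]  mean=1.0443  Neff=1.4669  idx=[0, 0, 0, 0, 0, 0, 0, 0, 0, 1, 2]

resampled_idx = [0, 0, 0, 0, 0, 0, 0, 0, 0, 1, 2]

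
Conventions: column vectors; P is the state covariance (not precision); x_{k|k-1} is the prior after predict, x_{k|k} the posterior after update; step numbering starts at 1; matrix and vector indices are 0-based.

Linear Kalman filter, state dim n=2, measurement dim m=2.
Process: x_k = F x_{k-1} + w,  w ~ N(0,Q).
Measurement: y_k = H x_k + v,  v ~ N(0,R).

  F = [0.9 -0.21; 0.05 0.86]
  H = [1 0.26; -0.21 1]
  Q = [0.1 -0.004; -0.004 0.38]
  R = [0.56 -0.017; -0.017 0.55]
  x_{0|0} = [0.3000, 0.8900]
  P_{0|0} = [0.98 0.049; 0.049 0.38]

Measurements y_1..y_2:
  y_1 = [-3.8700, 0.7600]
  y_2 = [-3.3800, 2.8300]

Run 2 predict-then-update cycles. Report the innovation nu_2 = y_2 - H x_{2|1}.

innov = [-1.2073, 2.2810]

step 1: x^-=[0.0831, 0.7804]  P^-=[0.8920 0.0089; 0.0089 0.6677]  S=[1.5018 -0.0223; -0.0223 1.2533]  K=[0.5936 -0.1318; 0.1294 0.5336]  nu=[-4.1560, -0.0029]  x^+=[-2.3833, 0.2409]  P^+=[0.3377 -0.0117; -0.0117 0.2888]
step 2: x^-=[-2.1956, 0.0880]  P^-=[0.3907 -0.0499; -0.0499 0.5934]  S=[0.9648 0.0081; 0.0081 1.1816]  K=[0.3924 -0.1143; 0.1039 0.5104]  nu=[-1.2073, 2.2810]  x^+=[-2.9301, 1.1266]  P^+=[0.2274 -0.0218; -0.0218 0.2744]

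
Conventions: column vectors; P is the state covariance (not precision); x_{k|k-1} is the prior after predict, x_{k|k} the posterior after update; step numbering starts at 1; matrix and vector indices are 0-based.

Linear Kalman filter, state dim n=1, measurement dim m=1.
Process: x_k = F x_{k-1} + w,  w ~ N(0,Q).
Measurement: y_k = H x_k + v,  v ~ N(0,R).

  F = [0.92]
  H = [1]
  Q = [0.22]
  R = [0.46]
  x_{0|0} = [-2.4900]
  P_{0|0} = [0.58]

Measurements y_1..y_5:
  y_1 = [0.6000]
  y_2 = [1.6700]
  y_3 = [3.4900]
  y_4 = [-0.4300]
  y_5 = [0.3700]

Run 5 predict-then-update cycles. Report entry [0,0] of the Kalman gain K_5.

step 1: x^-=[-2.2908]  P^-=[0.7109]  S=[1.1709]  K=[0.6071]  nu=[2.8908]  x^+=[-0.5357]  P^+=[0.2793]
step 2: x^-=[-0.4928]  P^-=[0.4564]  S=[0.9164]  K=[0.4980]  nu=[2.1628]  x^+=[0.5843]  P^+=[0.2291]
step 3: x^-=[0.5376]  P^-=[0.4139]  S=[0.8739]  K=[0.4736]  nu=[2.9524]  x^+=[1.9359]  P^+=[0.2179]
step 4: x^-=[1.7811]  P^-=[0.4044]  S=[0.8644]  K=[0.4678]  nu=[-2.2111]  x^+=[0.7466]  P^+=[0.2152]
step 5: x^-=[0.6869]  P^-=[0.4022]  S=[0.8622]  K=[0.4665]  nu=[-0.3169]  x^+=[0.5391]  P^+=[0.2146]

K[0,0] = 0.4665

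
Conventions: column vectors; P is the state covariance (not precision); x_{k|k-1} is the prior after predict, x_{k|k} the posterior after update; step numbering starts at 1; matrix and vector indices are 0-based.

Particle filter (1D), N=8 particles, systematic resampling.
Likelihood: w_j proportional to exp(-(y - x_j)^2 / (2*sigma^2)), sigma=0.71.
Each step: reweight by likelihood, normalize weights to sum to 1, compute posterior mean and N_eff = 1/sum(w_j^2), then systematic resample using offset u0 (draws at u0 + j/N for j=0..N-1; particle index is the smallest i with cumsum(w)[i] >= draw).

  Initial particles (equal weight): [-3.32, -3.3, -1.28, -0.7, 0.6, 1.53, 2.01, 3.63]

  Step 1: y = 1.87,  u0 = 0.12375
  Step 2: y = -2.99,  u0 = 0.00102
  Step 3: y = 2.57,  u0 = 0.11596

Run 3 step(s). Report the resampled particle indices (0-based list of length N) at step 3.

resampled_idx = [0, 1, 2, 3, 4, 5, 6, 7]

step 1: w=[0.0000, 0.0000, 0.0000, 0.0007, 0.0952, 0.4202, 0.4621, 0.0218]  mean=1.7076  Neff=2.5021  idx=[5, 5, 5, 5, 6, 6, 6, 7]
step 2: w=[0.2480, 0.2480, 0.2480, 0.2480, 0.0027, 0.0027, 0.0027, 0.0000]  mean=1.5338  Neff=4.0644  idx=[0, 0, 1, 1, 2, 2, 3, 3]
step 3: w=[0.1250, 0.1250, 0.1250, 0.1250, 0.1250, 0.1250, 0.1250, 0.1250]  mean=1.5300  Neff=8.0000  idx=[0, 1, 2, 3, 4, 5, 6, 7]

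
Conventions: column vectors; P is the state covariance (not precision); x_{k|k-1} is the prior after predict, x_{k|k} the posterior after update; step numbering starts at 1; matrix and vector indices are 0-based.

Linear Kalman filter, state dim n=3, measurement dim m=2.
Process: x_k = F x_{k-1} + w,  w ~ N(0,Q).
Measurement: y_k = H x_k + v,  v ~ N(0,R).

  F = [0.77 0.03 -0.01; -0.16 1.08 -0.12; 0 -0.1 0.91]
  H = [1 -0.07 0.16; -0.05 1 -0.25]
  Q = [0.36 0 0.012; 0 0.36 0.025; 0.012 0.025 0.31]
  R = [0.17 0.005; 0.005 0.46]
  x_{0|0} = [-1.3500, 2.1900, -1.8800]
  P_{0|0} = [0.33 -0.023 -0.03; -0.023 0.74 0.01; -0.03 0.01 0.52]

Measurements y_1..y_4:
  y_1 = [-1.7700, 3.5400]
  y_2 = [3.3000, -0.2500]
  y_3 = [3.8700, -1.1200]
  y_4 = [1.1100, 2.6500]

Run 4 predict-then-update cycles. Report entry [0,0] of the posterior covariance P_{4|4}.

step 1: x^-=[-0.9550, 2.8068, -1.9298]  P^-=[0.5558 -0.0325 -0.0139; -0.0325 1.2433 -0.0978; -0.0139 -0.0978 0.7462]  S=[0.7532 -0.1860; -0.1860 1.8031]  K=[0.7492 0.0458; -0.0057 0.7034; 0.1131 -0.1456]  nu=[-0.3098, 0.2030]  x^+=[-1.1778, 2.9514, -1.9944]  P^+=[0.1420 0.0106 -0.0851; 0.0106 0.3497 0.1024; -0.0851 0.1024 0.6922]
step 2: x^-=[-0.7984, 3.6152, -2.1100]  P^-=[0.4463 0.0097 -0.0529; 0.0097 0.7480 0.0260; -0.0529 0.0260 0.8681]  S=[0.6233 -0.0764; -0.0764 1.2480]  K=[0.7067 0.0437; 0.0111 0.5944; 0.1175 -0.1437]  nu=[4.6891, -4.4327]  x^+=[2.3214, 1.0326, -0.9223]  P^+=[0.1373 0.0045 -0.1041; 0.0045 0.3080 0.1371; -0.1041 0.1371 0.8311]
step 3: x^-=[1.8277, 0.8544, -0.9425]  P^-=[0.4435 0.0053 -0.0659; 0.0053 0.6936 0.0526; -0.0659 0.0526 0.9764]  S=[0.6189 -0.0732; -0.0732 1.1873]  K=[0.7041 0.0430; 0.0114 0.5736; 0.1221 -0.1510]  nu=[2.2529, -2.1187]  x^+=[3.3228, -0.3351, -0.3475]  P^+=[0.1390 0.0006 -0.1188; 0.0006 0.3038 0.1595; -0.1188 0.1595 0.9374]
step 4: x^-=[2.5519, -0.8518, -0.2827]  P^-=[0.4445 0.0028 -0.0762; 0.0028 0.6853 0.0658; -0.0762 0.0658 1.0602]  S=[0.6188 -0.0734; -0.0734 1.1776]  K=[0.7035 0.0436; 0.0115 0.5686; 0.1248 -0.1582]  nu=[-1.4563, 3.5588]  x^+=[1.6824, 1.1549, -1.0272]  P^+=[0.1405 -0.0020 -0.1302; -0.0020 0.3055 0.1759; -0.1302 0.1759 1.0183]

P_post[0,0] = 0.1405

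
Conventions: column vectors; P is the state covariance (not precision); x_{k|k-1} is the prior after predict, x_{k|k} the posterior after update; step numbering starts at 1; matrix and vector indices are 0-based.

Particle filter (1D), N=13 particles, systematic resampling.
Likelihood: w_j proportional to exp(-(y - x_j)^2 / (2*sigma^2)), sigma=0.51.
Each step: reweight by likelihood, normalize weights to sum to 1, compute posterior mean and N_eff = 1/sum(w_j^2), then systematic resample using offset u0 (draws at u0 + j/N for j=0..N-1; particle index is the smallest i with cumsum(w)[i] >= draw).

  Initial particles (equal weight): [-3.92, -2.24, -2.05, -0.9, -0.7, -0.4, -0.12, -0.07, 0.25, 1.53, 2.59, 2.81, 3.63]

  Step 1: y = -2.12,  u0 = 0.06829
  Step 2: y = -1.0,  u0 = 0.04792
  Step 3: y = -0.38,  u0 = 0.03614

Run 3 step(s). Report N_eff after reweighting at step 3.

step 1: w=[0.0010, 0.4751, 0.4838, 0.0279, 0.0101, 0.0017, 0.0002, 0.0002, 0.0000, 0.0000, 0.0000, 0.0000, 0.0000]  mean=-2.0928  Neff=2.1706  idx=[1, 1, 1, 1, 1, 1, 2, 2, 2, 2, 2, 2, 4]
step 2: w=[0.0278, 0.0278, 0.0278, 0.0278, 0.0278, 0.0278, 0.0641, 0.0641, 0.0641, 0.0641, 0.0641, 0.0641, 0.4488]  mean=-1.4757  Neff=4.3340  idx=[1, 4, 6, 7, 8, 10, 11, 12, 12, 12, 12, 12, 12]
step 3: w=[0.0003, 0.0003, 0.0009, 0.0009, 0.0009, 0.0009, 0.0009, 0.1658, 0.1658, 0.1658, 0.1658, 0.1658, 0.1658]  mean=-0.7072  Neff=6.0635  idx=[7, 7, 8, 8, 9, 9, 9, 10, 10, 11, 11, 12, 12]

N_eff = 6.0635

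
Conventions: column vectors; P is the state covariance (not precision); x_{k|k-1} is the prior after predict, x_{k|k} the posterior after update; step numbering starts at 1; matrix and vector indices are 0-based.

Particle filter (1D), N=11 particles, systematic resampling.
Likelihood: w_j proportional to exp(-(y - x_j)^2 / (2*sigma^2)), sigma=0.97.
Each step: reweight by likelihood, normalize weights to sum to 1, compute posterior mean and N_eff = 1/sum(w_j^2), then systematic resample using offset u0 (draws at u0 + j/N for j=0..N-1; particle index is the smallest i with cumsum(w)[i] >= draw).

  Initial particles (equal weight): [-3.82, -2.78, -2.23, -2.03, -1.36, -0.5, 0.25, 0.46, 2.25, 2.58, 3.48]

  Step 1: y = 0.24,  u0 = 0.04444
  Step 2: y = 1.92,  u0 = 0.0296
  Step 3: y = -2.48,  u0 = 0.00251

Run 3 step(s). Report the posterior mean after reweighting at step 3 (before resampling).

step 1: w=[0.0000, 0.0024, 0.0120, 0.0198, 0.0786, 0.2289, 0.3062, 0.2985, 0.0358, 0.0167, 0.0012]  mean=0.0463  Neff=4.1065  idx=[4, 5, 5, 5, 6, 6, 6, 7, 7, 7, 8]
step 2: w=[0.0012, 0.0163, 0.0163, 0.0163, 0.0833, 0.0833, 0.0833, 0.1181, 0.1181, 0.1181, 0.3459]  mean=0.9775  Neff=5.4629  idx=[2, 4, 5, 7, 7, 8, 9, 10, 10, 10, 10]
step 3: w=[0.6130, 0.0938, 0.0938, 0.0498, 0.0498, 0.0498, 0.0498, 0.0000, 0.0000, 0.0000, 0.0000]  mean=-0.1676  Neff=2.4797  idx=[0, 0, 0, 0, 0, 0, 0, 1, 2, 3, 5]

post_mean = -0.1676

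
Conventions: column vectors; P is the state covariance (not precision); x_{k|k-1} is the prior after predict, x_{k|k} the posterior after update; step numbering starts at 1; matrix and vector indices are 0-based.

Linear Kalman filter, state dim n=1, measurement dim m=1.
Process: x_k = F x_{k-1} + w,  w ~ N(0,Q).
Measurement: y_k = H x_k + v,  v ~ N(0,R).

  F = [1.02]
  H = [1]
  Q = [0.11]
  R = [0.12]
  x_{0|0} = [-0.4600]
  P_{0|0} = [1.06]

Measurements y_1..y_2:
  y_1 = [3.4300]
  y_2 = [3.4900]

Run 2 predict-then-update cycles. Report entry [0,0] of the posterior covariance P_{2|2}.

step 1: x^-=[-0.4692]  P^-=[1.2128]  S=[1.3328]  K=[0.9100]  nu=[3.8992]  x^+=[3.0789]  P^+=[0.1092]
step 2: x^-=[3.1405]  P^-=[0.2236]  S=[0.3436]  K=[0.6508]  nu=[0.3495]  x^+=[3.3679]  P^+=[0.0781]

P_post[0,0] = 0.0781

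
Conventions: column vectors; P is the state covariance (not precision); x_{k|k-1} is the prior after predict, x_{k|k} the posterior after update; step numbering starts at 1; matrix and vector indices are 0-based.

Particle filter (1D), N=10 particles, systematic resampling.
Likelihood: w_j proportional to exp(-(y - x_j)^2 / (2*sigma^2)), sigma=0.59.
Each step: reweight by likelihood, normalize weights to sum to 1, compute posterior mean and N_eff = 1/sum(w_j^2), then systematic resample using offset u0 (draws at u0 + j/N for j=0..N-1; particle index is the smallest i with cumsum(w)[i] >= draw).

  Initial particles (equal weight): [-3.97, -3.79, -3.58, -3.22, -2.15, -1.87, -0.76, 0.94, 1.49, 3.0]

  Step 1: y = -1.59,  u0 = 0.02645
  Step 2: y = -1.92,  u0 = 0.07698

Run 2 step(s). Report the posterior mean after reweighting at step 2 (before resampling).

step 1: w=[0.0002, 0.0005, 0.0018, 0.0114, 0.3303, 0.4631, 0.1927, 0.0001, 0.0000, 0.0000]  mean=-1.7681  Neff=2.7712  idx=[4, 4, 4, 4, 5, 5, 5, 5, 6, 6]
step 2: w=[0.1161, 0.1161, 0.1161, 0.1161, 0.1248, 0.1248, 0.1248, 0.1248, 0.0181, 0.0181]  mean=-1.9598  Neff=8.5538  idx=[0, 1, 2, 3, 4, 4, 5, 6, 7, 8]

post_mean = -1.9598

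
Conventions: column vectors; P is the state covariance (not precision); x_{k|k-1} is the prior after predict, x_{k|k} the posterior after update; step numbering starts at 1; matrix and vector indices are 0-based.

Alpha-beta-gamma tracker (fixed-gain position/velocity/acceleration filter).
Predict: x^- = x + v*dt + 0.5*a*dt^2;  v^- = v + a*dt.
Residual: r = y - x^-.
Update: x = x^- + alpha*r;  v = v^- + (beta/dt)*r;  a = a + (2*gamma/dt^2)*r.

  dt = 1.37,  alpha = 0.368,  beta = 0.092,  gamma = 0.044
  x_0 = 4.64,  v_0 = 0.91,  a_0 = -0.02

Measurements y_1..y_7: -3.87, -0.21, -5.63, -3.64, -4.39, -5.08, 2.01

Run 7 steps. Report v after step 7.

v_post = -2.8358

step 1: x_pred=5.8679  r=-9.7379  x^+=2.2844  v^+=0.2287  a^+=-0.4766
step 2: x_pred=2.1504  r=-2.3604  x^+=1.2818  v^+=-0.5827  a^+=-0.5872
step 3: x_pred=-0.0677  r=-5.5623  x^+=-2.1146  v^+=-1.7608  a^+=-0.8480
step 4: x_pred=-5.3227  r=1.6827  x^+=-4.7035  v^+=-2.8096  a^+=-0.7691
step 5: x_pred=-9.2744  r=4.8844  x^+=-7.4770  v^+=-3.5353  a^+=-0.5401
step 6: x_pred=-12.8272  r=7.7472  x^+=-9.9762  v^+=-3.7550  a^+=-0.1769
step 7: x_pred=-15.2866  r=17.2966  x^+=-8.9215  v^+=-2.8358  a^+=0.6341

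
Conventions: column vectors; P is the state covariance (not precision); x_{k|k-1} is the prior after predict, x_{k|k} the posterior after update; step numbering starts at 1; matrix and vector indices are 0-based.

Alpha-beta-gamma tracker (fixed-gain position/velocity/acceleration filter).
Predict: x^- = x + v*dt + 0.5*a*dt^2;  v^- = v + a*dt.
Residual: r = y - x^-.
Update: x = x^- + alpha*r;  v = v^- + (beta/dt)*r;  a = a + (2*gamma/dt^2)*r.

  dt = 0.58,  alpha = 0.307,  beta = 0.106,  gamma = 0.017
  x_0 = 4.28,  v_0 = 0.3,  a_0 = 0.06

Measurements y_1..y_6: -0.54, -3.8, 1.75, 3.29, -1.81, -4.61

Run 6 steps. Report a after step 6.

a_post = -0.6388

step 1: x_pred=4.4641  r=-5.0041  x^+=2.9278  v^+=-0.5797  a^+=-0.4458
step 2: x_pred=2.5166  r=-6.3166  x^+=0.5774  v^+=-1.9927  a^+=-1.0842
step 3: x_pred=-0.7607  r=2.5107  x^+=0.0101  v^+=-2.1627  a^+=-0.8304
step 4: x_pred=-1.3840  r=4.6740  x^+=0.0510  v^+=-1.7901  a^+=-0.3580
step 5: x_pred=-1.0475  r=-0.7625  x^+=-1.2816  v^+=-2.1371  a^+=-0.4351
step 6: x_pred=-2.5943  r=-2.0157  x^+=-3.2131  v^+=-2.7579  a^+=-0.6388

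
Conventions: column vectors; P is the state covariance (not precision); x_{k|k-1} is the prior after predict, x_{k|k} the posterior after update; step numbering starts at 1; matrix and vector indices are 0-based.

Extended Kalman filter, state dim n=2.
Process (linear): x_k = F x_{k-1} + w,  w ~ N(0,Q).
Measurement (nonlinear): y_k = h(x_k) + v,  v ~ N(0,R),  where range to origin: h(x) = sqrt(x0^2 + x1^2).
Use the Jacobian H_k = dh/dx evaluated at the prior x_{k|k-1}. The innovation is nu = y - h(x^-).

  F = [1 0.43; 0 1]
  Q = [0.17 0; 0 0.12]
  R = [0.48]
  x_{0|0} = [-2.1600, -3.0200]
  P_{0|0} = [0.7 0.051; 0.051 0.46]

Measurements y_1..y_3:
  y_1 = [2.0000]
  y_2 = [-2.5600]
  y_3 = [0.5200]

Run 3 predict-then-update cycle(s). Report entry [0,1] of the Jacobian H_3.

step 1: x^-=[-3.4586, -3.0200]  P^-=[0.9989 0.2488; 0.2488 0.5800]  H_jac=[-0.7533 -0.6577]  S=[1.5442]  K=[-0.5932; -0.3684]  nu=[-2.5915]  x^+=[-1.9212, -2.0653]  P^+=[0.4555 -0.0887; -0.0887 0.3704]
step 2: x^-=[-2.8093, -2.0653]  P^-=[0.6177 0.0706; 0.0706 0.4904]  H_jac=[-0.8057 -0.5923]  S=[1.1204]  K=[-0.4815; -0.3100]  nu=[-6.0467]  x^+=[0.1023, -0.1906]  P^+=[0.3579 -0.0967; -0.0967 0.3827]
step 3: x^-=[0.0203, -0.1906]  P^-=[0.5156 0.0679; 0.0679 0.5027]  H_jac=[0.1060 -0.9944]  S=[0.9686]  K=[-0.0133; -0.5087]  nu=[0.3283]  x^+=[0.0159, -0.3576]  P^+=[0.5154 0.0613; 0.0613 0.2521]

H_jac[0,1] = -0.9944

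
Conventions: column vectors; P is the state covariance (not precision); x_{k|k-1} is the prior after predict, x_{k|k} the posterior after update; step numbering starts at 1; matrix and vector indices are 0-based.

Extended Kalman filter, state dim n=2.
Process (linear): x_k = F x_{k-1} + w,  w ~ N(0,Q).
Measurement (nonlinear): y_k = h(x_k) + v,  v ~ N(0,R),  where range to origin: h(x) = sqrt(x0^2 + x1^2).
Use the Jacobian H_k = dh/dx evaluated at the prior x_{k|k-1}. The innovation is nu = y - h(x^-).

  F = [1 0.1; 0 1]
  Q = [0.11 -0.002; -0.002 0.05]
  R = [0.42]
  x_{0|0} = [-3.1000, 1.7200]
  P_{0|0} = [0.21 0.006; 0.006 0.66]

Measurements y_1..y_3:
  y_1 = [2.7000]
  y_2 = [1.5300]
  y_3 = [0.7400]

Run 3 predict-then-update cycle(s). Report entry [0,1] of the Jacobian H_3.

H_jac[0,1] = 0.5217

step 1: x^-=[-2.9280, 1.7200]  P^-=[0.3278 0.0700; 0.0700 0.7100]  H_jac=[-0.8622 0.5065]  S=[0.7847]  K=[-0.3150; 0.3814]  nu=[-0.6958]  x^+=[-2.7088, 1.4546]  P^+=[0.2499 0.1643; 0.1643 0.5959]
step 2: x^-=[-2.5634, 1.4546]  P^-=[0.3987 0.2219; 0.2219 0.6459]  H_jac=[-0.8697 0.4935]  S=[0.6885]  K=[-0.3447; 0.1827]  nu=[-1.4173]  x^+=[-2.0748, 1.1956]  P^+=[0.3170 0.2652; 0.2652 0.6229]
step 3: x^-=[-1.9553, 1.1956]  P^-=[0.4862 0.3255; 0.3255 0.6729]  H_jac=[-0.8531 0.5217]  S=[0.6673]  K=[-0.3672; 0.1099]  nu=[-1.5519]  x^+=[-1.3855, 1.0251]  P^+=[0.3963 0.3524; 0.3524 0.6648]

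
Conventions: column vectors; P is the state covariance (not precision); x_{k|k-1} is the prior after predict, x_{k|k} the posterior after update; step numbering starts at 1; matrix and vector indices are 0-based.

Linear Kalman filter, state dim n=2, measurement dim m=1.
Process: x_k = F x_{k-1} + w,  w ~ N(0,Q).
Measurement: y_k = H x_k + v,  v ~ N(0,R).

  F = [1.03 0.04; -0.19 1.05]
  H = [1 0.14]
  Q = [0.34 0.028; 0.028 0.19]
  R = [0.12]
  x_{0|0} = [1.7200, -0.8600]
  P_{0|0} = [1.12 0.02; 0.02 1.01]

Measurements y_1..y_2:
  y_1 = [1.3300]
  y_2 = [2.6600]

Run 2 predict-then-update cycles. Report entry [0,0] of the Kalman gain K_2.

step 1: x^-=[1.7372, -1.2298]  P^-=[1.5315 -0.1273; -0.1273 1.3360]  S=[1.6420]  K=[0.9218; 0.0364]  nu=[-0.2350]  x^+=[1.5205, -1.2384]  P^+=[0.1362 -0.1824; -0.1824 1.3338]
step 2: x^-=[1.5166, -1.5892]  P^-=[0.4715 -0.1385; -0.1385 1.7382]  S=[0.5868]  K=[0.7705; 0.1787]  nu=[1.3659]  x^+=[2.5690, -1.3451]  P^+=[0.1232 -0.2193; -0.2193 1.7195]

K[0,0] = 0.7705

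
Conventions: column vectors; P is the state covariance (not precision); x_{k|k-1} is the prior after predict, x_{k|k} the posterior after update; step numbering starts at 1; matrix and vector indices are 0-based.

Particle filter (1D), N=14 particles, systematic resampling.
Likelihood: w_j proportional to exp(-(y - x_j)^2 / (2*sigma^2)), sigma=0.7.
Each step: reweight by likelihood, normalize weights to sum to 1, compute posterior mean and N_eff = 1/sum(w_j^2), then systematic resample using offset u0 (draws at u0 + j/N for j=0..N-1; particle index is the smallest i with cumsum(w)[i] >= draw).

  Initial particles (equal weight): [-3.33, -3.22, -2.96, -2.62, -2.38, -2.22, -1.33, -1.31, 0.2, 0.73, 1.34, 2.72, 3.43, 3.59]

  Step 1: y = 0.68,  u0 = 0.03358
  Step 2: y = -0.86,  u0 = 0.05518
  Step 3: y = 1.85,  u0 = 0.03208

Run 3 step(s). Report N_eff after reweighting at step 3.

N_eff = 8.3957

step 1: w=[0.0000, 0.0000, 0.0000, 0.0000, 0.0000, 0.0001, 0.0065, 0.0071, 0.3190, 0.4025, 0.2587, 0.0058, 0.0002, 0.0001]  mean=0.7027  Neff=3.0226  idx=[8, 8, 8, 8, 8, 9, 9, 9, 9, 9, 10, 10, 10, 10]
step 2: w=[0.1592, 0.1592, 0.1592, 0.1592, 0.1592, 0.0380, 0.0380, 0.0380, 0.0380, 0.0380, 0.0036, 0.0036, 0.0036, 0.0036]  mean=0.3170  Neff=7.4671  idx=[0, 0, 1, 1, 2, 2, 3, 3, 3, 4, 4, 6, 8, 9]
step 3: w=[0.0410, 0.0410, 0.0410, 0.0410, 0.0410, 0.0410, 0.0410, 0.0410, 0.0410, 0.0410, 0.0410, 0.1832, 0.1832, 0.1832]  mean=0.4913  Neff=8.3957  idx=[0, 2, 4, 6, 7, 9, 11, 11, 11, 12, 12, 13, 13, 13]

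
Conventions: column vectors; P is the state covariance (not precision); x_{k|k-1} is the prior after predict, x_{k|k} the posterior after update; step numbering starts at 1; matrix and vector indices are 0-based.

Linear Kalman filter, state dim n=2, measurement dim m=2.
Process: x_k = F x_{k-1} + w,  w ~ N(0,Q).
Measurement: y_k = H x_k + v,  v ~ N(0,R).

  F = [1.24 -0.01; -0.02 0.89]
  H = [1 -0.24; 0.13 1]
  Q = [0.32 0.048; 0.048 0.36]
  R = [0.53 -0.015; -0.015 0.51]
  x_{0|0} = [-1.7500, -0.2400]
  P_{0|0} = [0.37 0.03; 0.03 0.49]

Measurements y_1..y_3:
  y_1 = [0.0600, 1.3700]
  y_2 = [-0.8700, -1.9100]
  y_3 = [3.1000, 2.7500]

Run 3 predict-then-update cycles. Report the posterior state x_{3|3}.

x_post = [1.7126, 0.9991]

step 1: x^-=[-2.1676, -0.1786]  P^-=[0.8882 0.0676; 0.0676 0.7472]  S=[1.4288 -0.0134; -0.0134 1.2898]  K=[0.6117 0.1483; -0.0727 0.5854]  nu=[2.1847, 1.8304]  x^+=[-0.5598, 0.7340]  P^+=[0.3277 0.0238; 0.0238 0.2965]
step 2: x^-=[-0.7015, 0.6644]  P^-=[0.8233 0.0636; 0.0636 0.5942]  S=[1.3570 0.0110; 0.0110 1.1346]  K=[0.5943 0.1446; -0.0626 0.5316]  nu=[-0.0090, -2.4832]  x^+=[-1.0659, -0.6550]  P^+=[0.3184 0.0234; 0.0234 0.2690]
step 3: x^-=[-1.3152, -0.5616]  P^-=[0.8091 0.0636; 0.0636 0.5724]  S=[1.3415 0.0144; 0.0144 1.1126]  K=[0.5902 0.1440; -0.0606 0.5227]  nu=[4.2804, 3.4826]  x^+=[1.7126, 0.9991]  P^+=[0.3163 0.0235; 0.0235 0.2644]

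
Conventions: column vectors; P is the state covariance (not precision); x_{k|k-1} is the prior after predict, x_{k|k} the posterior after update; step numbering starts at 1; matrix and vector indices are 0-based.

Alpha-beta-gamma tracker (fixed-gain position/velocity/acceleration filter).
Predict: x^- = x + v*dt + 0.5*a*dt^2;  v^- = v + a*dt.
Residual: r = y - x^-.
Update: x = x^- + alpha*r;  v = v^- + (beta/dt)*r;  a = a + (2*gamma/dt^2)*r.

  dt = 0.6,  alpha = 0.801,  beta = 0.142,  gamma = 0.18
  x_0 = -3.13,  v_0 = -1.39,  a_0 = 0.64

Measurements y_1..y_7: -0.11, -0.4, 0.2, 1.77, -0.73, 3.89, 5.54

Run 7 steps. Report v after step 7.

step 1: x_pred=-3.8488  r=3.7388  x^+=-0.8540  v^+=-0.1212  a^+=4.3788
step 2: x_pred=-0.1385  r=-0.2615  x^+=-0.3480  v^+=2.4442  a^+=4.1173
step 3: x_pred=1.8597  r=-1.6597  x^+=0.5303  v^+=4.5218  a^+=2.4576
step 4: x_pred=3.6858  r=-1.9158  x^+=2.1512  v^+=5.5430  a^+=0.5419
step 5: x_pred=5.5746  r=-6.3046  x^+=0.5246  v^+=4.3761  a^+=-5.7627
step 6: x_pred=2.1130  r=1.7770  x^+=3.5364  v^+=1.3390  a^+=-3.9857
step 7: x_pred=3.6223  r=1.9177  x^+=5.1584  v^+=-0.5986  a^+=-2.0680

v_post = -0.5986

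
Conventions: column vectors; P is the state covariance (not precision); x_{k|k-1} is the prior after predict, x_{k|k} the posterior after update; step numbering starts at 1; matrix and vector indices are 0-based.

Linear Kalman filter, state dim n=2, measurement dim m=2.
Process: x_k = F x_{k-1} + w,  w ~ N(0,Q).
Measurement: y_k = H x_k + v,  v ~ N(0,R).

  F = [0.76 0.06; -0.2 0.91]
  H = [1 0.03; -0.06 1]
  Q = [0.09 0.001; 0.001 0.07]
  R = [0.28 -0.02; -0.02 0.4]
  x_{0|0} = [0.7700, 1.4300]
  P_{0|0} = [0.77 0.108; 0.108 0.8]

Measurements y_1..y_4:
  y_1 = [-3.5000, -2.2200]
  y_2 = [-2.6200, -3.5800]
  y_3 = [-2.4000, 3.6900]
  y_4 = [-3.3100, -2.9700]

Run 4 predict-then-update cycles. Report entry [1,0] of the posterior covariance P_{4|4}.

P_post[1,0] = -0.0068

step 1: x^-=[0.6710, 1.1473]  P^-=[0.5475 0.0010; 0.0010 0.7240]  S=[0.8282 -0.0301; -0.0301 1.1258]  K=[0.6607 -0.0106; 0.0509 0.6444]  nu=[-4.2054, -3.3270]  x^+=[-2.0723, -1.2106]  P^+=[0.1854 -0.0063; -0.0063 0.2563]
step 2: x^-=[-1.6476, -0.6871]  P^-=[0.1974 -0.0175; -0.0175 0.2920]  S=[0.4766 -0.0405; -0.0405 0.6948]  K=[0.4116 -0.0182; 0.0177 0.4228]  nu=[-0.9518, -2.9917]  x^+=[-1.9849, -1.9688]  P^+=[0.1159 -0.0086; -0.0086 0.1683]
step 3: x^-=[-1.6266, -1.3947]  P^-=[0.1567 -0.0132; -0.0132 0.2171]  S=[0.4361 -0.0361; -0.0361 0.6192]  K=[0.3572 -0.0157; 0.0138 0.3526]  nu=[-0.7315, 4.9871]  x^+=[-1.9664, 0.3539]  P^+=[0.1005 -0.0074; -0.0074 0.1403]
step 4: x^-=[-1.4732, 0.7154]  P^-=[0.1479 -0.0117; -0.0117 0.1929]  S=[0.4274 -0.0347; -0.0347 0.5949]  K=[0.3441 -0.0144; 0.0128 0.3263]  nu=[-1.8582, -3.7738]  x^+=[-2.0582, -0.5396]  P^+=[0.0968 -0.0068; -0.0068 0.1298]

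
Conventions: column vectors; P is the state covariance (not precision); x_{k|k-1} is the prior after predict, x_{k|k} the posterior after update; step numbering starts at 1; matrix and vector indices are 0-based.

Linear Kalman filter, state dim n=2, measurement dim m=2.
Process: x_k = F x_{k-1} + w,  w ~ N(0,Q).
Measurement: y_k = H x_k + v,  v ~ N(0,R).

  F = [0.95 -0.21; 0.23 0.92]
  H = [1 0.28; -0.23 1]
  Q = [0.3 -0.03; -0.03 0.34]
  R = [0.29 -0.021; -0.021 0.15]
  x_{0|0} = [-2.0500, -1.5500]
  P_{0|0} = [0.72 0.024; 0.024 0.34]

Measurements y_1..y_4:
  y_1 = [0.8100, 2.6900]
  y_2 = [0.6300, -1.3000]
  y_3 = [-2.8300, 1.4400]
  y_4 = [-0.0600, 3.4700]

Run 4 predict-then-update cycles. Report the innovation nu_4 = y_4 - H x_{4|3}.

step 1: x^-=[-1.6220, -1.8975]  P^-=[0.9552 0.0814; 0.0814 0.6760]  S=[1.3438 0.0248; 0.0248 0.8391]  K=[0.7312 -0.1864; 0.1871 0.7778]  nu=[2.9633, 4.2144]  x^+=[-0.2406, 1.9350]  P^+=[0.2143 0.0060; 0.0060 0.1141]
step 2: x^-=[-0.6349, 1.7249]  P^-=[0.4960 -0.0003; -0.0003 0.4505]  S=[0.8212 -0.0092; -0.0092 0.6268]  K=[0.6020 -0.1736; 0.1613 0.7211]  nu=[0.7819, -3.1709]  x^+=[0.3863, -0.4355]  P^+=[0.1776 0.0022; 0.0022 0.1053]
step 3: x^-=[0.4585, -0.3118]  P^-=[0.4641 -0.0097; -0.0097 0.4394]  S=[0.7831 -0.0138; -0.0138 0.6184]  K=[0.5861 -0.1752; 0.1573 0.7177]  nu=[-3.2011, 1.8573]  x^+=[-1.7431, 0.5174]  P^+=[0.1733 0.0013; 0.0013 0.1046]
step 4: x^-=[-1.7646, 0.0751]  P^-=[0.4605 -0.0113; -0.0113 0.4383]  S=[0.7785 -0.0148; -0.0148 0.6178]  K=[0.5841 -0.1758; 0.1567 0.7173]  nu=[1.6836, 2.9891]  x^+=[-1.3066, 2.4830]  P^+=[0.1728 0.0011; 0.0011 0.1046]

innov = [1.6836, 2.9891]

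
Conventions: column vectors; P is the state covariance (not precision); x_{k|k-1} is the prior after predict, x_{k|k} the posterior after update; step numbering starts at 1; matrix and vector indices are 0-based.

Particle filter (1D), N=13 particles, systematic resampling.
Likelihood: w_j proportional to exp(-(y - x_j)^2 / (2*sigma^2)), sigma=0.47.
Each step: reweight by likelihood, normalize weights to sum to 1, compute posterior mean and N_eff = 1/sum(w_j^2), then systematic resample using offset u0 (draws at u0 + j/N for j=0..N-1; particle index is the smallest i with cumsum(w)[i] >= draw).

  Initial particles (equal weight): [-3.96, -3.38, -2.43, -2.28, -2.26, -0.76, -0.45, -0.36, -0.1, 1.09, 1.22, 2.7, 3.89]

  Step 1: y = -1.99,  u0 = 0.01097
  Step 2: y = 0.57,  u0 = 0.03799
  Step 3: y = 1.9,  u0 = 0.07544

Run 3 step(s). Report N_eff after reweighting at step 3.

N_eff = 11.7610

step 1: w=[0.0001, 0.0053, 0.2719, 0.3484, 0.3574, 0.0137, 0.0020, 0.0010, 0.0001, 0.0000, 0.0000, 0.0000, 0.0000]  mean=-2.2929  Neff=3.0930  idx=[2, 2, 2, 2, 3, 3, 3, 3, 4, 4, 4, 4, 4]
step 2: w=[0.0125, 0.0125, 0.0125, 0.0125, 0.0908, 0.0908, 0.0908, 0.0908, 0.1174, 0.1174, 0.1174, 0.1174, 0.1174]  mean=-2.2757  Neff=9.7552  idx=[3, 4, 5, 6, 7, 8, 8, 9, 10, 10, 11, 12, 12]
step 3: w=[0.0035, 0.0636, 0.0636, 0.0636, 0.0636, 0.0928, 0.0928, 0.0928, 0.0928, 0.0928, 0.0928, 0.0928, 0.0928]  mean=-2.2657  Neff=11.7610  idx=[2, 3, 4, 5, 6, 7, 8, 8, 9, 10, 11, 12, 12]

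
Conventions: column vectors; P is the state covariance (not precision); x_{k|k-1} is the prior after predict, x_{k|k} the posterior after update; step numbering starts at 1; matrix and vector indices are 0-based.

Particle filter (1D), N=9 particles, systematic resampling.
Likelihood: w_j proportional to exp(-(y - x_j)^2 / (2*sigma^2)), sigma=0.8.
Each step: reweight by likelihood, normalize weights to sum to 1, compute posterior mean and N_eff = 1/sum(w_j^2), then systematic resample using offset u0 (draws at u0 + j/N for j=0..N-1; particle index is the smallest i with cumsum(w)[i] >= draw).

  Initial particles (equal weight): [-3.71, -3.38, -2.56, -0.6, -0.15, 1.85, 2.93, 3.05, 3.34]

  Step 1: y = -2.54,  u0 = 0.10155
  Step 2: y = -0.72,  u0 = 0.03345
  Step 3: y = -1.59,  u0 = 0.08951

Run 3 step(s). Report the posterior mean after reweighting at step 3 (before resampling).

step 1: w=[0.1730, 0.2905, 0.5040, 0.0266, 0.0058, 0.0000, 0.0000, 0.0000, 0.0000]  mean=-2.9310  Neff=2.7093  idx=[0, 1, 1, 1, 2, 2, 2, 2, 3]
step 2: w=[0.0007, 0.0031, 0.0031, 0.0031, 0.0552, 0.0552, 0.0552, 0.0552, 0.7691]  mean=-1.0610  Neff=1.6564  idx=[4, 6, 8, 8, 8, 8, 8, 8, 8]
step 3: w=[0.1138, 0.1138, 0.1103, 0.1103, 0.1103, 0.1103, 0.1103, 0.1103, 0.1103]  mean=-1.0460  Neff=8.9985  idx=[0, 1, 2, 3, 4, 5, 6, 7, 8]

post_mean = -1.0460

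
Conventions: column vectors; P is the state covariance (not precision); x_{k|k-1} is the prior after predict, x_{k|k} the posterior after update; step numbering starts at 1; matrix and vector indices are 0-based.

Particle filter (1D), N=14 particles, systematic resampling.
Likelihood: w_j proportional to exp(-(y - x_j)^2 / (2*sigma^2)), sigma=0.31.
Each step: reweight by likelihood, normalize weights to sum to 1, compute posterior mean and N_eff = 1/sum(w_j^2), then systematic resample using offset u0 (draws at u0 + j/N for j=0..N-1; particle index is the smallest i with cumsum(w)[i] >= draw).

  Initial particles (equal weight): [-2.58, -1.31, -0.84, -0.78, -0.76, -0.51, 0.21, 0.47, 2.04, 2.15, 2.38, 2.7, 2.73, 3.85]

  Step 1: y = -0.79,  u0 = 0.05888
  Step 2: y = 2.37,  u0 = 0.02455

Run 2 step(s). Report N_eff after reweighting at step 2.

N_eff = 3.0043

step 1: w=[0.0000, 0.0628, 0.2533, 0.2564, 0.2554, 0.1706, 0.0014, 0.0001, 0.0000, 0.0000, 0.0000, 0.0000, 0.0000, 0.0000]  mean=-0.7758  Neff=4.3826  idx=[1, 2, 2, 2, 3, 3, 3, 3, 4, 4, 4, 5, 5, 5]
step 2: w=[0.0000, 0.0000, 0.0000, 0.0000, 0.0001, 0.0001, 0.0001, 0.0001, 0.0001, 0.0001, 0.0001, 0.3331, 0.3331, 0.3331]  mean=-0.5102  Neff=3.0043  idx=[11, 11, 11, 11, 11, 12, 12, 12, 12, 13, 13, 13, 13, 13]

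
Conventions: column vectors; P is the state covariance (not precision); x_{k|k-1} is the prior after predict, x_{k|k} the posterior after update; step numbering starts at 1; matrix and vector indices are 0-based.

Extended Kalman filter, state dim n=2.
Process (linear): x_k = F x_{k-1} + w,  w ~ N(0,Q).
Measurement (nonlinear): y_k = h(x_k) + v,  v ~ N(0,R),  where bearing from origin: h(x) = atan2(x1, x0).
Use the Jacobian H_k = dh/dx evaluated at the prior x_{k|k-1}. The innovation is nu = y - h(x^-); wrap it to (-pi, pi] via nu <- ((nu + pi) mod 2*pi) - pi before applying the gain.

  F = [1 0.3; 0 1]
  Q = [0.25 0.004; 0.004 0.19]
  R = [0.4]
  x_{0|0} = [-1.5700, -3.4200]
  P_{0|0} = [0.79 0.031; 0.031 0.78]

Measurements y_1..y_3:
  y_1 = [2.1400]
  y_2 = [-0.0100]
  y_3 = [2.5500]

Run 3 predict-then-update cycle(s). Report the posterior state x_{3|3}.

step 1: x^-=[-2.5960, -3.4200]  P^-=[1.1288 0.2690; 0.2690 0.9700]  H_jac=[0.1855 -0.1408]  S=[0.4440]  K=[0.3863; -0.1952]  nu=[-1.9231]  x^+=[-3.3389, -3.0445]  P^+=[1.0625 0.3025; 0.3025 0.9531]
step 2: x^-=[-4.2523, -3.0445]  P^-=[1.5798 0.5924; 0.5924 1.1431]  H_jac=[0.1113 -0.1555]  S=[0.4267]  K=[0.1963; -0.2619]  nu=[2.5102]  x^+=[-3.7595, -3.7021]  P^+=[1.5634 0.6143; 0.6143 1.1138]
step 3: x^-=[-4.8702, -3.7021]  P^-=[2.2822 0.9525; 0.9525 1.3038]  H_jac=[0.0989 -0.1301]  S=[0.4199]  K=[0.2425; -0.1797]  nu=[-1.2416]  x^+=[-5.1712, -3.4790]  P^+=[2.2575 0.9708; 0.9708 1.2902]

x_post = [-5.1712, -3.4790]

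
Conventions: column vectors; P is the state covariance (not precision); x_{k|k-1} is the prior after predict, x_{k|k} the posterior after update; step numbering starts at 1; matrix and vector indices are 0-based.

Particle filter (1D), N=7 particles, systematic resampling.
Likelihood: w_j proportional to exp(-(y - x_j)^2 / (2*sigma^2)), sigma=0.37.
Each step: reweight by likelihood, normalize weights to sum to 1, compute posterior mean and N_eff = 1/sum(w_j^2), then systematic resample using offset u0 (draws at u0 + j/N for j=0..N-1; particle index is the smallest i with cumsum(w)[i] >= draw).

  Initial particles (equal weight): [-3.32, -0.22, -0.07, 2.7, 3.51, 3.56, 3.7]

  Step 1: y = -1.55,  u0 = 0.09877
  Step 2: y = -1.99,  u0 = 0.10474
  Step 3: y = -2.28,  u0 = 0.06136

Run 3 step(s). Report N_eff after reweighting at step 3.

N_eff = 7.0000

step 1: w=[0.0056, 0.8188, 0.1756, 0.0000, 0.0000, 0.0000, 0.0000]  mean=-0.2111  Neff=1.4260  idx=[1, 1, 1, 1, 1, 1, 2]
step 2: w=[0.1631, 0.1631, 0.1631, 0.1631, 0.1631, 0.1631, 0.0216]  mean=-0.2168  Neff=6.2496  idx=[0, 1, 2, 3, 4, 5, 5]
step 3: w=[0.1429, 0.1429, 0.1429, 0.1429, 0.1429, 0.1429, 0.1429]  mean=-0.2200  Neff=7.0000  idx=[0, 1, 2, 3, 4, 5, 6]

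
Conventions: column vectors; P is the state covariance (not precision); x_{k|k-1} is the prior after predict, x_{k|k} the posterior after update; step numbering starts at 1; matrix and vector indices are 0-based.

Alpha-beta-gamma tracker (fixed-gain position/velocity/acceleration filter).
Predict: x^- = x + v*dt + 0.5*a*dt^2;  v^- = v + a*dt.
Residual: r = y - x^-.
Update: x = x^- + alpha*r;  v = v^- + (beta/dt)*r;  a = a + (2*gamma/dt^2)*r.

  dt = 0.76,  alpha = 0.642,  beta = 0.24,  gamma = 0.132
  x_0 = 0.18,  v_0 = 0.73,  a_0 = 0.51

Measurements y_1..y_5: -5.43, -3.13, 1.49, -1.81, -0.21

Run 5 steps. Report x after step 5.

x_post = -0.6250

step 1: x_pred=0.8821  r=-6.3121  x^+=-3.1703  v^+=-0.8757  a^+=-2.3750
step 2: x_pred=-4.5217  r=1.3917  x^+=-3.6282  v^+=-2.2412  a^+=-1.7389
step 3: x_pred=-5.8338  r=7.3238  x^+=-1.1319  v^+=-1.2500  a^+=1.6085
step 4: x_pred=-1.6174  r=-0.1926  x^+=-1.7411  v^+=-0.0884  a^+=1.5205
step 5: x_pred=-1.3691  r=1.1591  x^+=-0.6250  v^+=1.4332  a^+=2.0503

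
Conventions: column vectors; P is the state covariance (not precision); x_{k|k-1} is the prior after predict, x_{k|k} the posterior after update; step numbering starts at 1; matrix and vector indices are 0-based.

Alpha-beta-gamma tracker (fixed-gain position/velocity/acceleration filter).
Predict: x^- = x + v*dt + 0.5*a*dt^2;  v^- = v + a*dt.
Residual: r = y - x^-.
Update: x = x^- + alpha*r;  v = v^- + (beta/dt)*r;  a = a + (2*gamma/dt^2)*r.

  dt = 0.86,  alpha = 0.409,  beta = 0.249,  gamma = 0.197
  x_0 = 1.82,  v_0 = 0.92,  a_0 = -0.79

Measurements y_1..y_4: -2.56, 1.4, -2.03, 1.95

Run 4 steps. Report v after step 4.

v_post = -2.0059

step 1: x_pred=2.3191  r=-4.8791  x^+=0.3235  v^+=-1.1721  a^+=-3.3892
step 2: x_pred=-1.9378  r=3.3378  x^+=-0.5726  v^+=-3.1203  a^+=-1.6111
step 3: x_pred=-3.8519  r=1.8219  x^+=-3.1067  v^+=-3.9784  a^+=-0.6405
step 4: x_pred=-6.7650  r=8.7150  x^+=-3.2006  v^+=-2.0059  a^+=4.0021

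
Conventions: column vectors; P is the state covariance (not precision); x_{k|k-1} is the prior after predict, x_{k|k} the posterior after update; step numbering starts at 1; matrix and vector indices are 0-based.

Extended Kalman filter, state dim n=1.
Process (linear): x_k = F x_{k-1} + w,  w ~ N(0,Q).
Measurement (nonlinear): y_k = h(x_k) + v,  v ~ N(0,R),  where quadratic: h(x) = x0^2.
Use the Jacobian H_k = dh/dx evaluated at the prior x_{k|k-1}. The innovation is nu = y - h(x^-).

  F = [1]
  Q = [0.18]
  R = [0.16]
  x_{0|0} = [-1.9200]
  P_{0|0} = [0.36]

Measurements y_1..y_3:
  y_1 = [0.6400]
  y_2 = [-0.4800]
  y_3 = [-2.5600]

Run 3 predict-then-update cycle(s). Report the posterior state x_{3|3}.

step 1: x^-=[-1.9200]  P^-=[0.5400]  H_jac=[-3.8400]  S=[8.1226]  K=[-0.2553]  nu=[-3.0464]  x^+=[-1.1423]  P^+=[0.0106]
step 2: x^-=[-1.1423]  P^-=[0.1906]  H_jac=[-2.2846]  S=[1.1550]  K=[-0.3771]  nu=[-1.7848]  x^+=[-0.4693]  P^+=[0.0264]
step 3: x^-=[-0.4693]  P^-=[0.2064]  H_jac=[-0.9385]  S=[0.3418]  K=[-0.5667]  nu=[-2.7802]  x^+=[1.1064]  P^+=[0.0966]

x_post = [1.1064]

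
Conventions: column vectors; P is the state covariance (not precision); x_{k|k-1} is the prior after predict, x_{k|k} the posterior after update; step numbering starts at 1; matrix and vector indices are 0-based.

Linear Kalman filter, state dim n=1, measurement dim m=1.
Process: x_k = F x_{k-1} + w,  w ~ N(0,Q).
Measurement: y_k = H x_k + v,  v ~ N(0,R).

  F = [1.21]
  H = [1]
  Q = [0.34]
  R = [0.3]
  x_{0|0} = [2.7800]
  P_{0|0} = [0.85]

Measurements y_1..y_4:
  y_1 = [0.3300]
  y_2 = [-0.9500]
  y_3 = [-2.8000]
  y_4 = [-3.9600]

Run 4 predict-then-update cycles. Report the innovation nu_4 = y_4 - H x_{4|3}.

step 1: x^-=[3.3638]  P^-=[1.5845]  S=[1.8845]  K=[0.8408]  nu=[-3.0338]  x^+=[0.8130]  P^+=[0.2522]
step 2: x^-=[0.9837]  P^-=[0.7093]  S=[1.0093]  K=[0.7028]  nu=[-1.9337]  x^+=[-0.3752]  P^+=[0.2108]
step 3: x^-=[-0.4540]  P^-=[0.6487]  S=[0.9487]  K=[0.6838]  nu=[-2.3460]  x^+=[-2.0581]  P^+=[0.2051]
step 4: x^-=[-2.4903]  P^-=[0.6403]  S=[0.9403]  K=[0.6810]  nu=[-1.4697]  x^+=[-3.4911]  P^+=[0.2043]

innov = [-1.4697]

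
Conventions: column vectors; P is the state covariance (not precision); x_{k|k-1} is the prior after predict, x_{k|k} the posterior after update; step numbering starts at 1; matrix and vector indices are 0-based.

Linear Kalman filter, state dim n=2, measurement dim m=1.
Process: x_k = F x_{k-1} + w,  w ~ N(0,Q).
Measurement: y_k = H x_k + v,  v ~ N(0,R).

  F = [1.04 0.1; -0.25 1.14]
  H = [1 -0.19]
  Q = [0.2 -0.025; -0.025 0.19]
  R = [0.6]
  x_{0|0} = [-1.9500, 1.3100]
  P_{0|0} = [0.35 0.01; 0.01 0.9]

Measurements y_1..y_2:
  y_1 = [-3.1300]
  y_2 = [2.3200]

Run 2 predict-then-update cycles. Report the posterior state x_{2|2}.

step 1: x^-=[-1.8970, 1.9809]  P^-=[0.5896 -0.0018; -0.0018 1.3758]  S=[1.2400]  K=[0.4758; -0.2123]  nu=[-0.8566]  x^+=[-2.3046, 2.1627]  P^+=[0.3089 0.1234; 0.1234 1.3199]
step 2: x^-=[-2.1805, 3.0417]  P^-=[0.5730 0.1884; 0.1884 1.8544]  S=[1.1684]  K=[0.4598; -0.1403]  nu=[5.0784]  x^+=[0.1546, 2.3292]  P^+=[0.3260 0.2638; 0.2638 1.8314]

x_post = [0.1546, 2.3292]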